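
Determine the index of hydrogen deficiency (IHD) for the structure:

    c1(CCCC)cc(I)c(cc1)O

4

Molecular formula from the SMILES: C10H13IO.
DoU = (2C + 2 + N − H − X)/2 = (2·10 + 2 + 0 − 13 − 1)/2 = 8/2 = 4.
(Structurally: 1 ring(s) + 3 π bond(s) = 4.)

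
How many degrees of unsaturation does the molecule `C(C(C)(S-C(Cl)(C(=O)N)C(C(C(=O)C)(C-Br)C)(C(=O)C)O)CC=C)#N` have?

6

Molecular formula from the SMILES: C16H22BrClN2O4S.
DoU = (2C + 2 + N − H − X)/2 = (2·16 + 2 + 2 − 22 − 2)/2 = 12/2 = 6.
(Structurally: 0 ring(s) + 6 π bond(s) = 6.)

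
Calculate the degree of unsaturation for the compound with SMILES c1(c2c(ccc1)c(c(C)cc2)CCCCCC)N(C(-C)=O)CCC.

Molecular formula from the SMILES: C22H31NO.
DoU = (2C + 2 + N − H − X)/2 = (2·22 + 2 + 1 − 31 − 0)/2 = 16/2 = 8.
(Structurally: 2 ring(s) + 6 π bond(s) = 8.)

8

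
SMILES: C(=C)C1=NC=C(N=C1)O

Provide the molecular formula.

C6H6N2O

Heavy atoms from the SMILES: 6 C, 2 N, 1 O.
Implicit hydrogens by atom environment:
  2 × C (aromatic): 1 H each → 2
  2 × C (aromatic): no H
  2 × N (aromatic): no H
  1 × C: 2 H
  1 × C: 1 H
  1 × O: 1 H
  Total hydrogens = 6.
Molecular formula: C6H6N2O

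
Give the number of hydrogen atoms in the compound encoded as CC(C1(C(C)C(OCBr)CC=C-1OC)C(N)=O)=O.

18

Hydrogens are implicit in SMILES; fill each atom to its normal valence:
  4 × C: no H
  4 × O: no H
  3 × C: 3 H each → 9
  3 × C: 1 H each → 3
  2 × C: 2 H each → 4
  1 × Br: no H
  1 × N: 2 H
  Total hydrogens = 18.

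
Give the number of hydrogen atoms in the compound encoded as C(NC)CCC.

Hydrogens are implicit in SMILES; fill each atom to its normal valence:
  3 × C: 2 H each → 6
  2 × C: 3 H each → 6
  1 × N: 1 H
  Total hydrogens = 13.

13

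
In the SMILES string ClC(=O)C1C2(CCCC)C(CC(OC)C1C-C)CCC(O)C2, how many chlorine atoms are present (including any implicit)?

1

The symbol for chlorine appears 1 time in the SMILES.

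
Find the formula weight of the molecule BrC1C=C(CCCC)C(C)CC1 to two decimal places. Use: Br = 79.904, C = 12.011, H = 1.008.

231.18

Molecular formula: C11H19Br.
M = 1×79.904 + 11×12.011 + 19×1.008 = 231.18 g/mol.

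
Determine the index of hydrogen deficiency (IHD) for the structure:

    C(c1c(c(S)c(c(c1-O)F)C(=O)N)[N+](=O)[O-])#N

8

Molecular formula from the SMILES: C8H4FN3O4S.
DoU = (2C + 2 + N − H − X)/2 = (2·8 + 2 + 3 − 4 − 1)/2 = 16/2 = 8.
(Structurally: 1 ring(s) + 7 π bond(s) = 8.)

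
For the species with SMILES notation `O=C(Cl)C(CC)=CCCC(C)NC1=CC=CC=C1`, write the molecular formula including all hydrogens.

Heavy atoms from the SMILES: 15 C, 1 Cl, 1 N, 1 O.
Implicit hydrogens by atom environment:
  5 × C (aromatic): 1 H each → 5
  3 × C: 2 H each → 6
  2 × C: 3 H each → 6
  2 × C: 1 H each → 2
  2 × C: no H
  1 × C (aromatic): no H
  1 × Cl: no H
  1 × N: 1 H
  1 × O: no H
  Total hydrogens = 20.
Molecular formula: C15H20ClNO

C15H20ClNO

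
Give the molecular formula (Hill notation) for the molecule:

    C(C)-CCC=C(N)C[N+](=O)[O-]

C7H14N2O2

Heavy atoms from the SMILES: 7 C, 2 N, 2 O.
Implicit hydrogens by atom environment:
  4 × C: 2 H each → 8
  1 × C: 3 H
  1 × C: 1 H
  1 × C: no H
  1 × N: 2 H
  1 × N (charge +1): no H
  1 × O: no H
  1 × O (charge -1): no H
  Total hydrogens = 14.
Molecular formula: C7H14N2O2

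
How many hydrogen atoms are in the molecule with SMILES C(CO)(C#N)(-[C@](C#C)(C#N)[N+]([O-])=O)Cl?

4

Hydrogens are implicit in SMILES; fill each atom to its normal valence:
  5 × C: no H
  2 × N: no H
  1 × C: 2 H
  1 × C: 1 H
  1 × Cl: no H
  1 × N (charge +1): no H
  1 × O: 1 H
  1 × O: no H
  1 × O (charge -1): no H
  Total hydrogens = 4.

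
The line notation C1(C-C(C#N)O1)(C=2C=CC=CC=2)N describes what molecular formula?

Heavy atoms from the SMILES: 10 C, 2 N, 1 O.
Implicit hydrogens by atom environment:
  5 × C (aromatic): 1 H each → 5
  2 × C: no H
  1 × C: 2 H
  1 × C: 1 H
  1 × C (aromatic): no H
  1 × N: 2 H
  1 × N: no H
  1 × O: no H
  Total hydrogens = 10.
Molecular formula: C10H10N2O

C10H10N2O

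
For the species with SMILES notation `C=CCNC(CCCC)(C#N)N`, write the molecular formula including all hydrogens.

C9H17N3

Heavy atoms from the SMILES: 9 C, 3 N.
Implicit hydrogens by atom environment:
  5 × C: 2 H each → 10
  2 × C: no H
  1 × C: 3 H
  1 × C: 1 H
  1 × N: 2 H
  1 × N: 1 H
  1 × N: no H
  Total hydrogens = 17.
Molecular formula: C9H17N3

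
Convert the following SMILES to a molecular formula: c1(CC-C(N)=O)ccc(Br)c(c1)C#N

C10H9BrN2O

Heavy atoms from the SMILES: 1 Br, 10 C, 2 N, 1 O.
Implicit hydrogens by atom environment:
  3 × C (aromatic): 1 H each → 3
  3 × C (aromatic): no H
  2 × C: 2 H each → 4
  2 × C: no H
  1 × Br: no H
  1 × N: 2 H
  1 × N: no H
  1 × O: no H
  Total hydrogens = 9.
Molecular formula: C10H9BrN2O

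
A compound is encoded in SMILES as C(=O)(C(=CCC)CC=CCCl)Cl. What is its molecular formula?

Heavy atoms from the SMILES: 9 C, 2 Cl, 1 O.
Implicit hydrogens by atom environment:
  3 × C: 2 H each → 6
  3 × C: 1 H each → 3
  2 × C: no H
  2 × Cl: no H
  1 × C: 3 H
  1 × O: no H
  Total hydrogens = 12.
Molecular formula: C9H12Cl2O

C9H12Cl2O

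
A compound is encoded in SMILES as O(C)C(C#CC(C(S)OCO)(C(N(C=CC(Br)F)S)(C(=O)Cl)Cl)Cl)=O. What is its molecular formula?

C12H12BrCl3FNO5S2

Heavy atoms from the SMILES: 1 Br, 12 C, 3 Cl, 1 F, 1 N, 5 O, 2 S.
Implicit hydrogens by atom environment:
  6 × C: no H
  4 × C: 1 H each → 4
  4 × O: no H
  3 × Cl: no H
  2 × S: 1 H each → 2
  1 × Br: no H
  1 × C: 3 H
  1 × C: 2 H
  1 × F: no H
  1 × N: no H
  1 × O: 1 H
  Total hydrogens = 12.
Molecular formula: C12H12BrCl3FNO5S2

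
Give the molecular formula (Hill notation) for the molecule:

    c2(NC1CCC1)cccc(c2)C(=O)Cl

C11H12ClNO

Heavy atoms from the SMILES: 11 C, 1 Cl, 1 N, 1 O.
Implicit hydrogens by atom environment:
  4 × C (aromatic): 1 H each → 4
  3 × C: 2 H each → 6
  2 × C (aromatic): no H
  1 × C: 1 H
  1 × C: no H
  1 × Cl: no H
  1 × N: 1 H
  1 × O: no H
  Total hydrogens = 12.
Molecular formula: C11H12ClNO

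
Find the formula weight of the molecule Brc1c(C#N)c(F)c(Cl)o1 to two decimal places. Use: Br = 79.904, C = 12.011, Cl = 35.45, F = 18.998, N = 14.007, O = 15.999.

224.41

Molecular formula: C5BrClFNO.
M = 1×79.904 + 5×12.011 + 1×35.45 + 1×18.998 + 1×14.007 + 1×15.999 = 224.41 g/mol.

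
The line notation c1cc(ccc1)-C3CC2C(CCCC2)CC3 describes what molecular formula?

C16H22

Heavy atoms from the SMILES: 16 C.
Implicit hydrogens by atom environment:
  7 × C: 2 H each → 14
  5 × C (aromatic): 1 H each → 5
  3 × C: 1 H each → 3
  1 × C (aromatic): no H
  Total hydrogens = 22.
Molecular formula: C16H22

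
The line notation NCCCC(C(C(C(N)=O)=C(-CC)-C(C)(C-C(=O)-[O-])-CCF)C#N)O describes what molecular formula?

C17H27FN3O4-

Heavy atoms from the SMILES: 17 C, 1 F, 3 N, 4 O.
Implicit hydrogens by atom environment:
  7 × C: 2 H each → 14
  6 × C: no H
  2 × C: 3 H each → 6
  2 × C: 1 H each → 2
  2 × N: 2 H each → 4
  2 × O: no H
  1 × F: no H
  1 × N: no H
  1 × O: 1 H
  1 × O (charge -1): no H
  Total hydrogens = 27.
Net charge -1.
Molecular formula: C17H27FN3O4-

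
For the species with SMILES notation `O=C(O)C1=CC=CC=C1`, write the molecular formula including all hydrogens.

Heavy atoms from the SMILES: 7 C, 2 O.
Implicit hydrogens by atom environment:
  5 × C (aromatic): 1 H each → 5
  1 × C (aromatic): no H
  1 × C: no H
  1 × O: 1 H
  1 × O: no H
  Total hydrogens = 6.
Molecular formula: C7H6O2

C7H6O2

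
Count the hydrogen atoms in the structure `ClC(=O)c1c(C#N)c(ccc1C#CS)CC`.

Hydrogens are implicit in SMILES; fill each atom to its normal valence:
  4 × C (aromatic): no H
  4 × C: no H
  2 × C (aromatic): 1 H each → 2
  1 × C: 3 H
  1 × C: 2 H
  1 × Cl: no H
  1 × N: no H
  1 × O: no H
  1 × S: 1 H
  Total hydrogens = 8.

8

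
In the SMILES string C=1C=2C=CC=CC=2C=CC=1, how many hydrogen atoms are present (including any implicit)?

Hydrogens are implicit in SMILES; fill each atom to its normal valence:
  8 × C (aromatic): 1 H each → 8
  2 × C (aromatic): no H
  Total hydrogens = 8.

8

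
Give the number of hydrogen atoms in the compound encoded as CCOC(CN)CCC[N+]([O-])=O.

Hydrogens are implicit in SMILES; fill each atom to its normal valence:
  5 × C: 2 H each → 10
  2 × O: no H
  1 × C: 3 H
  1 × C: 1 H
  1 × N: 2 H
  1 × N (charge +1): no H
  1 × O (charge -1): no H
  Total hydrogens = 16.

16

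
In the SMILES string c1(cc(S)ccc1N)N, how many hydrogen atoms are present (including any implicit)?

Hydrogens are implicit in SMILES; fill each atom to its normal valence:
  3 × C (aromatic): 1 H each → 3
  3 × C (aromatic): no H
  2 × N: 2 H each → 4
  1 × S: 1 H
  Total hydrogens = 8.

8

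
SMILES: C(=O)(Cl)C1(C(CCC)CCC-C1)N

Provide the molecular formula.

Heavy atoms from the SMILES: 10 C, 1 Cl, 1 N, 1 O.
Implicit hydrogens by atom environment:
  6 × C: 2 H each → 12
  2 × C: no H
  1 × C: 3 H
  1 × C: 1 H
  1 × Cl: no H
  1 × N: 2 H
  1 × O: no H
  Total hydrogens = 18.
Molecular formula: C10H18ClNO

C10H18ClNO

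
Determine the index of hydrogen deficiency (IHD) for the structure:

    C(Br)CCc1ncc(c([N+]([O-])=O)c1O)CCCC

5

Molecular formula from the SMILES: C12H17BrN2O3.
DoU = (2C + 2 + N − H − X)/2 = (2·12 + 2 + 2 − 17 − 1)/2 = 10/2 = 5.
(Structurally: 1 ring(s) + 4 π bond(s) = 5.)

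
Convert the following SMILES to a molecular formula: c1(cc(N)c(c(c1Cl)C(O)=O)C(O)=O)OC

Heavy atoms from the SMILES: 9 C, 1 Cl, 1 N, 5 O.
Implicit hydrogens by atom environment:
  5 × C (aromatic): no H
  3 × O: no H
  2 × C: no H
  2 × O: 1 H each → 2
  1 × C: 3 H
  1 × C (aromatic): 1 H
  1 × Cl: no H
  1 × N: 2 H
  Total hydrogens = 8.
Molecular formula: C9H8ClNO5

C9H8ClNO5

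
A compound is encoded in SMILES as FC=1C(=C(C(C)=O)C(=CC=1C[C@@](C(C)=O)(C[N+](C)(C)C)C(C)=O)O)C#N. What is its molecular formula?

Heavy atoms from the SMILES: 19 C, 1 F, 2 N, 4 O.
Implicit hydrogens by atom environment:
  6 × C: 3 H each → 18
  5 × C (aromatic): no H
  5 × C: no H
  3 × O: no H
  2 × C: 2 H each → 4
  1 × C (aromatic): 1 H
  1 × F: no H
  1 × N: no H
  1 × N (charge +1): no H
  1 × O: 1 H
  Total hydrogens = 24.
Net charge +1.
Molecular formula: C19H24FN2O4+

C19H24FN2O4+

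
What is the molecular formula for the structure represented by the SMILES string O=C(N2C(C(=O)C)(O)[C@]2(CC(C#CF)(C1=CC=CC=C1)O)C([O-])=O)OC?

Heavy atoms from the SMILES: 17 C, 1 F, 1 N, 7 O.
Implicit hydrogens by atom environment:
  8 × C: no H
  5 × C (aromatic): 1 H each → 5
  4 × O: no H
  2 × C: 3 H each → 6
  2 × O: 1 H each → 2
  1 × C: 2 H
  1 × C (aromatic): no H
  1 × F: no H
  1 × N: no H
  1 × O (charge -1): no H
  Total hydrogens = 15.
Net charge -1.
Molecular formula: C17H15FNO7-

C17H15FNO7-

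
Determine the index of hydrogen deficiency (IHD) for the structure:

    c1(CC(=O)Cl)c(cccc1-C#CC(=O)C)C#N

Molecular formula from the SMILES: C13H8ClNO2.
DoU = (2C + 2 + N − H − X)/2 = (2·13 + 2 + 1 − 8 − 1)/2 = 20/2 = 10.
(Structurally: 1 ring(s) + 9 π bond(s) = 10.)

10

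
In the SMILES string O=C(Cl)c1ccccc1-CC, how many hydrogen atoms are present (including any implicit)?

9

Hydrogens are implicit in SMILES; fill each atom to its normal valence:
  4 × C (aromatic): 1 H each → 4
  2 × C (aromatic): no H
  1 × C: 3 H
  1 × C: 2 H
  1 × C: no H
  1 × Cl: no H
  1 × O: no H
  Total hydrogens = 9.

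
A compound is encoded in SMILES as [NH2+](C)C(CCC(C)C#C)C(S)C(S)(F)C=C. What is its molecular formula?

C12H21FNS2+

Heavy atoms from the SMILES: 12 C, 1 F, 1 N, 2 S.
Implicit hydrogens by atom environment:
  5 × C: 1 H each → 5
  3 × C: 2 H each → 6
  2 × C: 3 H each → 6
  2 × C: no H
  2 × S: 1 H each → 2
  1 × F: no H
  1 × N (charge +1): 2 H
  Total hydrogens = 21.
Net charge +1.
Molecular formula: C12H21FNS2+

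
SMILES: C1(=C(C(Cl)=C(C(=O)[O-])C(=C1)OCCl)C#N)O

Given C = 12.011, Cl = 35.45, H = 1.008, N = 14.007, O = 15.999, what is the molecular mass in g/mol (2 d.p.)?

Molecular formula: C9H4Cl2NO4-.
M = 9×12.011 + 2×35.45 + 4×1.008 + 1×14.007 + 4×15.999 = 261.03 g/mol.

261.03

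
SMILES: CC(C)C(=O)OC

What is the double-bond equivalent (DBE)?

1

Molecular formula from the SMILES: C5H10O2.
DoU = (2C + 2 + N − H − X)/2 = (2·5 + 2 + 0 − 10 − 0)/2 = 2/2 = 1.
(Structurally: 0 ring(s) + 1 π bond(s) = 1.)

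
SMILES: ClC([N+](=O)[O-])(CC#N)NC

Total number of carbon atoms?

The symbol for carbon appears 4 times in the SMILES. (Cl is a single chlorine, not C + l.)

4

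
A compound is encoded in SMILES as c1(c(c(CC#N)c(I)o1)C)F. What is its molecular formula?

C7H5FINO

Heavy atoms from the SMILES: 7 C, 1 F, 1 I, 1 N, 1 O.
Implicit hydrogens by atom environment:
  4 × C (aromatic): no H
  1 × C: 3 H
  1 × C: 2 H
  1 × C: no H
  1 × F: no H
  1 × I: no H
  1 × N: no H
  1 × O (aromatic): no H
  Total hydrogens = 5.
Molecular formula: C7H5FINO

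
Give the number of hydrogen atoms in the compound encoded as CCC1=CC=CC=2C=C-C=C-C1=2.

12

Hydrogens are implicit in SMILES; fill each atom to its normal valence:
  7 × C (aromatic): 1 H each → 7
  3 × C (aromatic): no H
  1 × C: 3 H
  1 × C: 2 H
  Total hydrogens = 12.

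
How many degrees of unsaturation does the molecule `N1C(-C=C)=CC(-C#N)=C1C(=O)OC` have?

7

Molecular formula from the SMILES: C9H8N2O2.
DoU = (2C + 2 + N − H − X)/2 = (2·9 + 2 + 2 − 8 − 0)/2 = 14/2 = 7.
(Structurally: 1 ring(s) + 6 π bond(s) = 7.)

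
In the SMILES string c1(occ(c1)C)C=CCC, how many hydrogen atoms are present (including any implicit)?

Hydrogens are implicit in SMILES; fill each atom to its normal valence:
  2 × C: 3 H each → 6
  2 × C (aromatic): 1 H each → 2
  2 × C: 1 H each → 2
  2 × C (aromatic): no H
  1 × C: 2 H
  1 × O (aromatic): no H
  Total hydrogens = 12.

12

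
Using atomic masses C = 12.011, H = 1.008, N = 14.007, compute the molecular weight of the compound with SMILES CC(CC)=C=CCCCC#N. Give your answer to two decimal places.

Molecular formula: C10H15N.
M = 10×12.011 + 15×1.008 + 1×14.007 = 149.24 g/mol.

149.24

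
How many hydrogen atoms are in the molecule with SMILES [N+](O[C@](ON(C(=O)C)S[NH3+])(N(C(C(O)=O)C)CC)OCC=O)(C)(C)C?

Hydrogens are implicit in SMILES; fill each atom to its normal valence:
  6 × C: 3 H each → 18
  6 × O: no H
  3 × C: no H
  2 × C: 2 H each → 4
  2 × C: 1 H each → 2
  2 × N: no H
  1 × N (charge +1): 3 H
  1 × N (charge +1): no H
  1 × O: 1 H
  1 × S: no H
  Total hydrogens = 28.

28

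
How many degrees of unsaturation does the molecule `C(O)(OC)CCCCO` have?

0

Molecular formula from the SMILES: C6H14O3.
DoU = (2C + 2 + N − H − X)/2 = (2·6 + 2 + 0 − 14 − 0)/2 = 0/2 = 0.
(Structurally: 0 ring(s) + 0 π bond(s) = 0.)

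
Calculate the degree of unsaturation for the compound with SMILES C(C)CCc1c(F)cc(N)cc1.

Molecular formula from the SMILES: C10H14FN.
DoU = (2C + 2 + N − H − X)/2 = (2·10 + 2 + 1 − 14 − 1)/2 = 8/2 = 4.
(Structurally: 1 ring(s) + 3 π bond(s) = 4.)

4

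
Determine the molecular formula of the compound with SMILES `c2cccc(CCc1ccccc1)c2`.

Heavy atoms from the SMILES: 14 C.
Implicit hydrogens by atom environment:
  10 × C (aromatic): 1 H each → 10
  2 × C: 2 H each → 4
  2 × C (aromatic): no H
  Total hydrogens = 14.
Molecular formula: C14H14

C14H14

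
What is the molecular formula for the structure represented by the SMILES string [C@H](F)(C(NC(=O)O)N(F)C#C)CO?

C6H8F2N2O3

Heavy atoms from the SMILES: 6 C, 2 F, 2 N, 3 O.
Implicit hydrogens by atom environment:
  3 × C: 1 H each → 3
  2 × C: no H
  2 × F: no H
  2 × O: 1 H each → 2
  1 × C: 2 H
  1 × N: 1 H
  1 × N: no H
  1 × O: no H
  Total hydrogens = 8.
Molecular formula: C6H8F2N2O3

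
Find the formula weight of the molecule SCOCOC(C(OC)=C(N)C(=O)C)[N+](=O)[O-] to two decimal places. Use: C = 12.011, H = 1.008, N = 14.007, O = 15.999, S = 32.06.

266.27

Molecular formula: C8H14N2O6S.
M = 8×12.011 + 14×1.008 + 2×14.007 + 6×15.999 + 1×32.06 = 266.27 g/mol.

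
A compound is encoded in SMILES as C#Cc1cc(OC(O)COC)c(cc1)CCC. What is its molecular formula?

Heavy atoms from the SMILES: 14 C, 3 O.
Implicit hydrogens by atom environment:
  3 × C: 2 H each → 6
  3 × C (aromatic): 1 H each → 3
  3 × C (aromatic): no H
  2 × C: 3 H each → 6
  2 × C: 1 H each → 2
  2 × O: no H
  1 × C: no H
  1 × O: 1 H
  Total hydrogens = 18.
Molecular formula: C14H18O3

C14H18O3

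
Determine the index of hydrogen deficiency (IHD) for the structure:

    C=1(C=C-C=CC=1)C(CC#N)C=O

7

Molecular formula from the SMILES: C10H9NO.
DoU = (2C + 2 + N − H − X)/2 = (2·10 + 2 + 1 − 9 − 0)/2 = 14/2 = 7.
(Structurally: 1 ring(s) + 6 π bond(s) = 7.)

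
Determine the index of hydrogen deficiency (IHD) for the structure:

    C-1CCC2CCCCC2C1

Molecular formula from the SMILES: C10H18.
DoU = (2C + 2 + N − H − X)/2 = (2·10 + 2 + 0 − 18 − 0)/2 = 4/2 = 2.
(Structurally: 2 ring(s) + 0 π bond(s) = 2.)

2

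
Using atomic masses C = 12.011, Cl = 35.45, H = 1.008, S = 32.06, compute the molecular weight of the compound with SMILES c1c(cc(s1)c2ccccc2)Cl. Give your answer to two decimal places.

Molecular formula: C10H7ClS.
M = 10×12.011 + 1×35.45 + 7×1.008 + 1×32.06 = 194.68 g/mol.

194.68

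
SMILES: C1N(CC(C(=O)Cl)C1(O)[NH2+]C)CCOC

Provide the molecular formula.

C9H18ClN2O3+

Heavy atoms from the SMILES: 9 C, 1 Cl, 2 N, 3 O.
Implicit hydrogens by atom environment:
  4 × C: 2 H each → 8
  2 × C: 3 H each → 6
  2 × C: no H
  2 × O: no H
  1 × C: 1 H
  1 × Cl: no H
  1 × N (charge +1): 2 H
  1 × N: no H
  1 × O: 1 H
  Total hydrogens = 18.
Net charge +1.
Molecular formula: C9H18ClN2O3+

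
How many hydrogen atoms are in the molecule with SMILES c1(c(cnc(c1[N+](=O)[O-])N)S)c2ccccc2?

Hydrogens are implicit in SMILES; fill each atom to its normal valence:
  6 × C (aromatic): 1 H each → 6
  5 × C (aromatic): no H
  1 × N: 2 H
  1 × N (aromatic): no H
  1 × N (charge +1): no H
  1 × O: no H
  1 × O (charge -1): no H
  1 × S: 1 H
  Total hydrogens = 9.

9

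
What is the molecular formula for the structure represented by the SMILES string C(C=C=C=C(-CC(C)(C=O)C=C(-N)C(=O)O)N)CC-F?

Heavy atoms from the SMILES: 14 C, 1 F, 2 N, 3 O.
Implicit hydrogens by atom environment:
  6 × C: no H
  4 × C: 2 H each → 8
  3 × C: 1 H each → 3
  2 × N: 2 H each → 4
  2 × O: no H
  1 × C: 3 H
  1 × F: no H
  1 × O: 1 H
  Total hydrogens = 19.
Molecular formula: C14H19FN2O3

C14H19FN2O3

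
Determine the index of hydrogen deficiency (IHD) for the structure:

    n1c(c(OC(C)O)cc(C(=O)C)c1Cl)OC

5

Molecular formula from the SMILES: C10H12ClNO4.
DoU = (2C + 2 + N − H − X)/2 = (2·10 + 2 + 1 − 12 − 1)/2 = 10/2 = 5.
(Structurally: 1 ring(s) + 4 π bond(s) = 5.)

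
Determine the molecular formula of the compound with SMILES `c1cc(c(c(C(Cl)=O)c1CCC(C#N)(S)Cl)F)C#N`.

C12H7Cl2FN2OS

Heavy atoms from the SMILES: 12 C, 2 Cl, 1 F, 2 N, 1 O, 1 S.
Implicit hydrogens by atom environment:
  4 × C (aromatic): no H
  4 × C: no H
  2 × C: 2 H each → 4
  2 × C (aromatic): 1 H each → 2
  2 × Cl: no H
  2 × N: no H
  1 × F: no H
  1 × O: no H
  1 × S: 1 H
  Total hydrogens = 7.
Molecular formula: C12H7Cl2FN2OS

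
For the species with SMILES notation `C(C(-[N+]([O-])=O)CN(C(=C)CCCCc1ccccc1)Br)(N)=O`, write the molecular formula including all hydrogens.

Heavy atoms from the SMILES: 1 Br, 15 C, 3 N, 3 O.
Implicit hydrogens by atom environment:
  6 × C: 2 H each → 12
  5 × C (aromatic): 1 H each → 5
  2 × C: no H
  2 × O: no H
  1 × Br: no H
  1 × C: 1 H
  1 × C (aromatic): no H
  1 × N: 2 H
  1 × N: no H
  1 × N (charge +1): no H
  1 × O (charge -1): no H
  Total hydrogens = 20.
Molecular formula: C15H20BrN3O3

C15H20BrN3O3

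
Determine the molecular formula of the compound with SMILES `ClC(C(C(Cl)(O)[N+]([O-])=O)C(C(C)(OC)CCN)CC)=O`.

C11H20Cl2N2O5

Heavy atoms from the SMILES: 11 C, 2 Cl, 2 N, 5 O.
Implicit hydrogens by atom environment:
  3 × C: 3 H each → 9
  3 × C: 2 H each → 6
  3 × C: no H
  3 × O: no H
  2 × C: 1 H each → 2
  2 × Cl: no H
  1 × N: 2 H
  1 × N (charge +1): no H
  1 × O: 1 H
  1 × O (charge -1): no H
  Total hydrogens = 20.
Molecular formula: C11H20Cl2N2O5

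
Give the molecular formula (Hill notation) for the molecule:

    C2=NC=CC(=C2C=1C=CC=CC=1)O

C11H9NO

Heavy atoms from the SMILES: 11 C, 1 N, 1 O.
Implicit hydrogens by atom environment:
  8 × C (aromatic): 1 H each → 8
  3 × C (aromatic): no H
  1 × N (aromatic): no H
  1 × O: 1 H
  Total hydrogens = 9.
Molecular formula: C11H9NO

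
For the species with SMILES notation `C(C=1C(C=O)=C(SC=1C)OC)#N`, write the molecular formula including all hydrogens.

C8H7NO2S

Heavy atoms from the SMILES: 8 C, 1 N, 2 O, 1 S.
Implicit hydrogens by atom environment:
  4 × C (aromatic): no H
  2 × C: 3 H each → 6
  2 × O: no H
  1 × C: 1 H
  1 × C: no H
  1 × N: no H
  1 × S (aromatic): no H
  Total hydrogens = 7.
Molecular formula: C8H7NO2S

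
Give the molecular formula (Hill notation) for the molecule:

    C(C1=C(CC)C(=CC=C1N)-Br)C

Heavy atoms from the SMILES: 1 Br, 10 C, 1 N.
Implicit hydrogens by atom environment:
  4 × C (aromatic): no H
  2 × C: 3 H each → 6
  2 × C: 2 H each → 4
  2 × C (aromatic): 1 H each → 2
  1 × Br: no H
  1 × N: 2 H
  Total hydrogens = 14.
Molecular formula: C10H14BrN

C10H14BrN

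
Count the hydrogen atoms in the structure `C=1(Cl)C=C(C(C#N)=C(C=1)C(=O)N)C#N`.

Hydrogens are implicit in SMILES; fill each atom to its normal valence:
  4 × C (aromatic): no H
  3 × C: no H
  2 × C (aromatic): 1 H each → 2
  2 × N: no H
  1 × Cl: no H
  1 × N: 2 H
  1 × O: no H
  Total hydrogens = 4.

4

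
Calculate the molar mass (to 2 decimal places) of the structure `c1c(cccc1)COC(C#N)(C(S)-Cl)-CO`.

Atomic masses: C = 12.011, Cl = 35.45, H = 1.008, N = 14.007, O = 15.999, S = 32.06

257.73

Molecular formula: C11H12ClNO2S.
M = 11×12.011 + 1×35.45 + 12×1.008 + 1×14.007 + 2×15.999 + 1×32.06 = 257.73 g/mol.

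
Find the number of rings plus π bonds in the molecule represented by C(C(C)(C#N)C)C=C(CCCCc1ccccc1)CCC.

Molecular formula from the SMILES: C20H29N.
DoU = (2C + 2 + N − H − X)/2 = (2·20 + 2 + 1 − 29 − 0)/2 = 14/2 = 7.
(Structurally: 1 ring(s) + 6 π bond(s) = 7.)

7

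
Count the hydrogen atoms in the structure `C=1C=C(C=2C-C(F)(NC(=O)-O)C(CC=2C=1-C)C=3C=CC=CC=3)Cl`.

Hydrogens are implicit in SMILES; fill each atom to its normal valence:
  7 × C (aromatic): 1 H each → 7
  5 × C (aromatic): no H
  2 × C: 2 H each → 4
  2 × C: no H
  1 × C: 3 H
  1 × C: 1 H
  1 × Cl: no H
  1 × F: no H
  1 × N: 1 H
  1 × O: 1 H
  1 × O: no H
  Total hydrogens = 17.

17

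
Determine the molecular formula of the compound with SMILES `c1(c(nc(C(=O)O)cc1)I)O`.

C6H4INO3

Heavy atoms from the SMILES: 6 C, 1 I, 1 N, 3 O.
Implicit hydrogens by atom environment:
  3 × C (aromatic): no H
  2 × C (aromatic): 1 H each → 2
  2 × O: 1 H each → 2
  1 × C: no H
  1 × I: no H
  1 × N (aromatic): no H
  1 × O: no H
  Total hydrogens = 4.
Molecular formula: C6H4INO3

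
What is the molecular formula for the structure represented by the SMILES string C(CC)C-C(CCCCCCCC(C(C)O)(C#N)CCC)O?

C19H37NO2

Heavy atoms from the SMILES: 19 C, 1 N, 2 O.
Implicit hydrogens by atom environment:
  12 × C: 2 H each → 24
  3 × C: 3 H each → 9
  2 × C: 1 H each → 2
  2 × C: no H
  2 × O: 1 H each → 2
  1 × N: no H
  Total hydrogens = 37.
Molecular formula: C19H37NO2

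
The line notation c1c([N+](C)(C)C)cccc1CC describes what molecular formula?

C11H18N+

Heavy atoms from the SMILES: 11 C, 1 N.
Implicit hydrogens by atom environment:
  4 × C: 3 H each → 12
  4 × C (aromatic): 1 H each → 4
  2 × C (aromatic): no H
  1 × C: 2 H
  1 × N (charge +1): no H
  Total hydrogens = 18.
Net charge +1.
Molecular formula: C11H18N+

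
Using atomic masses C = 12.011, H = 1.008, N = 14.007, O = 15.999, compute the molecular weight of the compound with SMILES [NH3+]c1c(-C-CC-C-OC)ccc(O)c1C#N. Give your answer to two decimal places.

221.28

Molecular formula: C12H17N2O2+.
M = 12×12.011 + 17×1.008 + 2×14.007 + 2×15.999 = 221.28 g/mol.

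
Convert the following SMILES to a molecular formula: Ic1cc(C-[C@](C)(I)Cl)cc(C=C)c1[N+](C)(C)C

C14H19ClI2N+

Heavy atoms from the SMILES: 14 C, 1 Cl, 2 I, 1 N.
Implicit hydrogens by atom environment:
  4 × C: 3 H each → 12
  4 × C (aromatic): no H
  2 × C: 2 H each → 4
  2 × C (aromatic): 1 H each → 2
  2 × I: no H
  1 × C: 1 H
  1 × C: no H
  1 × Cl: no H
  1 × N (charge +1): no H
  Total hydrogens = 19.
Net charge +1.
Molecular formula: C14H19ClI2N+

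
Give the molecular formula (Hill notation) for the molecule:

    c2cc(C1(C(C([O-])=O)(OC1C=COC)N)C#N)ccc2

Heavy atoms from the SMILES: 14 C, 2 N, 4 O.
Implicit hydrogens by atom environment:
  5 × C (aromatic): 1 H each → 5
  4 × C: no H
  3 × C: 1 H each → 3
  3 × O: no H
  1 × C: 3 H
  1 × C (aromatic): no H
  1 × N: 2 H
  1 × N: no H
  1 × O (charge -1): no H
  Total hydrogens = 13.
Net charge -1.
Molecular formula: C14H13N2O4-

C14H13N2O4-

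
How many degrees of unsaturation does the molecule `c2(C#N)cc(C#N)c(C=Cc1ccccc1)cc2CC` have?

13

Molecular formula from the SMILES: C18H14N2.
DoU = (2C + 2 + N − H − X)/2 = (2·18 + 2 + 2 − 14 − 0)/2 = 26/2 = 13.
(Structurally: 2 ring(s) + 11 π bond(s) = 13.)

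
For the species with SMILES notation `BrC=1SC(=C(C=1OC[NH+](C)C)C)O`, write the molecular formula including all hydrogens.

Heavy atoms from the SMILES: 1 Br, 8 C, 1 N, 2 O, 1 S.
Implicit hydrogens by atom environment:
  4 × C (aromatic): no H
  3 × C: 3 H each → 9
  1 × Br: no H
  1 × C: 2 H
  1 × N (charge +1): 1 H
  1 × O: 1 H
  1 × O: no H
  1 × S (aromatic): no H
  Total hydrogens = 13.
Net charge +1.
Molecular formula: C8H13BrNO2S+

C8H13BrNO2S+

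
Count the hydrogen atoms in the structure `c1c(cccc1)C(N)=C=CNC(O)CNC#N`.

Hydrogens are implicit in SMILES; fill each atom to its normal valence:
  5 × C (aromatic): 1 H each → 5
  3 × C: no H
  2 × C: 1 H each → 2
  2 × N: 1 H each → 2
  1 × C: 2 H
  1 × C (aromatic): no H
  1 × N: 2 H
  1 × N: no H
  1 × O: 1 H
  Total hydrogens = 14.

14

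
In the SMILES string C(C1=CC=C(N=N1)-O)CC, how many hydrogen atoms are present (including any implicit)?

Hydrogens are implicit in SMILES; fill each atom to its normal valence:
  2 × C: 2 H each → 4
  2 × C (aromatic): 1 H each → 2
  2 × C (aromatic): no H
  2 × N (aromatic): no H
  1 × C: 3 H
  1 × O: 1 H
  Total hydrogens = 10.

10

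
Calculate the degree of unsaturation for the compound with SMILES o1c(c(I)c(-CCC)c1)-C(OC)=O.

4

Molecular formula from the SMILES: C9H11IO3.
DoU = (2C + 2 + N − H − X)/2 = (2·9 + 2 + 0 − 11 − 1)/2 = 8/2 = 4.
(Structurally: 1 ring(s) + 3 π bond(s) = 4.)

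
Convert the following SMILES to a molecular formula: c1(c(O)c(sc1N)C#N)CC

Heavy atoms from the SMILES: 7 C, 2 N, 1 O, 1 S.
Implicit hydrogens by atom environment:
  4 × C (aromatic): no H
  1 × C: 3 H
  1 × C: 2 H
  1 × C: no H
  1 × N: 2 H
  1 × N: no H
  1 × O: 1 H
  1 × S (aromatic): no H
  Total hydrogens = 8.
Molecular formula: C7H8N2OS

C7H8N2OS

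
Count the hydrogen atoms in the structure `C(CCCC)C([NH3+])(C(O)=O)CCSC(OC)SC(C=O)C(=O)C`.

Hydrogens are implicit in SMILES; fill each atom to its normal valence:
  6 × C: 2 H each → 12
  4 × O: no H
  3 × C: 3 H each → 9
  3 × C: 1 H each → 3
  3 × C: no H
  2 × S: no H
  1 × N (charge +1): 3 H
  1 × O: 1 H
  Total hydrogens = 28.

28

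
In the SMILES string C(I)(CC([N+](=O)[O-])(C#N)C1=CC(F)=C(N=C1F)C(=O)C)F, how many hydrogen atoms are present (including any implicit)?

7

Hydrogens are implicit in SMILES; fill each atom to its normal valence:
  4 × C (aromatic): no H
  3 × C: no H
  3 × F: no H
  2 × O: no H
  1 × C: 3 H
  1 × C: 2 H
  1 × C (aromatic): 1 H
  1 × C: 1 H
  1 × I: no H
  1 × N (aromatic): no H
  1 × N: no H
  1 × N (charge +1): no H
  1 × O (charge -1): no H
  Total hydrogens = 7.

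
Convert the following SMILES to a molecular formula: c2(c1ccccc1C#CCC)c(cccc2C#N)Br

C17H12BrN

Heavy atoms from the SMILES: 1 Br, 17 C, 1 N.
Implicit hydrogens by atom environment:
  7 × C (aromatic): 1 H each → 7
  5 × C (aromatic): no H
  3 × C: no H
  1 × Br: no H
  1 × C: 3 H
  1 × C: 2 H
  1 × N: no H
  Total hydrogens = 12.
Molecular formula: C17H12BrN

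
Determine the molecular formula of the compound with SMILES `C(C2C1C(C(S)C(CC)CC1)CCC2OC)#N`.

Heavy atoms from the SMILES: 14 C, 1 N, 1 O, 1 S.
Implicit hydrogens by atom environment:
  6 × C: 1 H each → 6
  5 × C: 2 H each → 10
  2 × C: 3 H each → 6
  1 × C: no H
  1 × N: no H
  1 × O: no H
  1 × S: 1 H
  Total hydrogens = 23.
Molecular formula: C14H23NOS

C14H23NOS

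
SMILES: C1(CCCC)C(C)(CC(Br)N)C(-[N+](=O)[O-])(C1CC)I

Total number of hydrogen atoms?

24

Hydrogens are implicit in SMILES; fill each atom to its normal valence:
  5 × C: 2 H each → 10
  3 × C: 3 H each → 9
  3 × C: 1 H each → 3
  2 × C: no H
  1 × Br: no H
  1 × I: no H
  1 × N: 2 H
  1 × N (charge +1): no H
  1 × O: no H
  1 × O (charge -1): no H
  Total hydrogens = 24.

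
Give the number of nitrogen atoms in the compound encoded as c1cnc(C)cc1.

1

The symbol for nitrogen appears 1 time in the SMILES.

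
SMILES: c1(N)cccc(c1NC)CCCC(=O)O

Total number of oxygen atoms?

The symbol for oxygen appears 2 times in the SMILES.

2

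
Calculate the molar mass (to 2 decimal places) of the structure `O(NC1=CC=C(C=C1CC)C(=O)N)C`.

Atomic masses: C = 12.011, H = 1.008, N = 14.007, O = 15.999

194.23

Molecular formula: C10H14N2O2.
M = 10×12.011 + 14×1.008 + 2×14.007 + 2×15.999 = 194.23 g/mol.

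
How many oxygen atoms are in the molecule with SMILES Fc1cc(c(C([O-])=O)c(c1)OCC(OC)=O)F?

The symbol for oxygen appears 5 times in the SMILES.

5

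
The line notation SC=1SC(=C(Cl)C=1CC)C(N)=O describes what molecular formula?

Heavy atoms from the SMILES: 7 C, 1 Cl, 1 N, 1 O, 2 S.
Implicit hydrogens by atom environment:
  4 × C (aromatic): no H
  1 × C: 3 H
  1 × C: 2 H
  1 × C: no H
  1 × Cl: no H
  1 × N: 2 H
  1 × O: no H
  1 × S: 1 H
  1 × S (aromatic): no H
  Total hydrogens = 8.
Molecular formula: C7H8ClNOS2

C7H8ClNOS2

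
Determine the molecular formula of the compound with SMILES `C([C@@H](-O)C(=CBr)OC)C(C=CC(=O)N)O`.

Heavy atoms from the SMILES: 1 Br, 9 C, 1 N, 4 O.
Implicit hydrogens by atom environment:
  5 × C: 1 H each → 5
  2 × C: no H
  2 × O: 1 H each → 2
  2 × O: no H
  1 × Br: no H
  1 × C: 3 H
  1 × C: 2 H
  1 × N: 2 H
  Total hydrogens = 14.
Molecular formula: C9H14BrNO4

C9H14BrNO4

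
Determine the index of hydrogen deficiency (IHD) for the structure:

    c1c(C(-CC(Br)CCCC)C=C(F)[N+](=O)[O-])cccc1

6

Molecular formula from the SMILES: C15H19BrFNO2.
DoU = (2C + 2 + N − H − X)/2 = (2·15 + 2 + 1 − 19 − 2)/2 = 12/2 = 6.
(Structurally: 1 ring(s) + 5 π bond(s) = 6.)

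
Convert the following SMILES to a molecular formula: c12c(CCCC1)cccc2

C10H12

Heavy atoms from the SMILES: 10 C.
Implicit hydrogens by atom environment:
  4 × C: 2 H each → 8
  4 × C (aromatic): 1 H each → 4
  2 × C (aromatic): no H
  Total hydrogens = 12.
Molecular formula: C10H12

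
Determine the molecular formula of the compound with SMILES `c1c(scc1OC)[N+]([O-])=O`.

Heavy atoms from the SMILES: 5 C, 1 N, 3 O, 1 S.
Implicit hydrogens by atom environment:
  2 × C (aromatic): 1 H each → 2
  2 × C (aromatic): no H
  2 × O: no H
  1 × C: 3 H
  1 × N (charge +1): no H
  1 × O (charge -1): no H
  1 × S (aromatic): no H
  Total hydrogens = 5.
Molecular formula: C5H5NO3S

C5H5NO3S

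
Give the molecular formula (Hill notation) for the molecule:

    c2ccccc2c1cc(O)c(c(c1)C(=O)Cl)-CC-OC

C16H15ClO3

Heavy atoms from the SMILES: 16 C, 1 Cl, 3 O.
Implicit hydrogens by atom environment:
  7 × C (aromatic): 1 H each → 7
  5 × C (aromatic): no H
  2 × C: 2 H each → 4
  2 × O: no H
  1 × C: 3 H
  1 × C: no H
  1 × Cl: no H
  1 × O: 1 H
  Total hydrogens = 15.
Molecular formula: C16H15ClO3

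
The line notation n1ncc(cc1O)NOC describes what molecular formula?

Heavy atoms from the SMILES: 5 C, 3 N, 2 O.
Implicit hydrogens by atom environment:
  2 × C (aromatic): 1 H each → 2
  2 × C (aromatic): no H
  2 × N (aromatic): no H
  1 × C: 3 H
  1 × N: 1 H
  1 × O: 1 H
  1 × O: no H
  Total hydrogens = 7.
Molecular formula: C5H7N3O2

C5H7N3O2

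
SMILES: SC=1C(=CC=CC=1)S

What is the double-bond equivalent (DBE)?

4

Molecular formula from the SMILES: C6H6S2.
DoU = (2C + 2 + N − H − X)/2 = (2·6 + 2 + 0 − 6 − 0)/2 = 8/2 = 4.
(Structurally: 1 ring(s) + 3 π bond(s) = 4.)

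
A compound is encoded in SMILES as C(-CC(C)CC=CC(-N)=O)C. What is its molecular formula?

Heavy atoms from the SMILES: 9 C, 1 N, 1 O.
Implicit hydrogens by atom environment:
  3 × C: 2 H each → 6
  3 × C: 1 H each → 3
  2 × C: 3 H each → 6
  1 × C: no H
  1 × N: 2 H
  1 × O: no H
  Total hydrogens = 17.
Molecular formula: C9H17NO

C9H17NO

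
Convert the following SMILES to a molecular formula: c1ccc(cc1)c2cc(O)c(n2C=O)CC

Heavy atoms from the SMILES: 13 C, 1 N, 2 O.
Implicit hydrogens by atom environment:
  6 × C (aromatic): 1 H each → 6
  4 × C (aromatic): no H
  1 × C: 3 H
  1 × C: 2 H
  1 × C: 1 H
  1 × N (aromatic): no H
  1 × O: 1 H
  1 × O: no H
  Total hydrogens = 13.
Molecular formula: C13H13NO2

C13H13NO2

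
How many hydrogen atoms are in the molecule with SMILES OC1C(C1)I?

Hydrogens are implicit in SMILES; fill each atom to its normal valence:
  2 × C: 1 H each → 2
  1 × C: 2 H
  1 × I: no H
  1 × O: 1 H
  Total hydrogens = 5.

5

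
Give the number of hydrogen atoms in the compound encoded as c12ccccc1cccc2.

8

Hydrogens are implicit in SMILES; fill each atom to its normal valence:
  8 × C (aromatic): 1 H each → 8
  2 × C (aromatic): no H
  Total hydrogens = 8.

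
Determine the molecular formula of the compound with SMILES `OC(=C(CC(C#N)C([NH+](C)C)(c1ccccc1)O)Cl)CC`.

Heavy atoms from the SMILES: 16 C, 1 Cl, 2 N, 2 O.
Implicit hydrogens by atom environment:
  5 × C (aromatic): 1 H each → 5
  4 × C: no H
  3 × C: 3 H each → 9
  2 × C: 2 H each → 4
  2 × O: 1 H each → 2
  1 × C: 1 H
  1 × C (aromatic): no H
  1 × Cl: no H
  1 × N (charge +1): 1 H
  1 × N: no H
  Total hydrogens = 22.
Net charge +1.
Molecular formula: C16H22ClN2O2+

C16H22ClN2O2+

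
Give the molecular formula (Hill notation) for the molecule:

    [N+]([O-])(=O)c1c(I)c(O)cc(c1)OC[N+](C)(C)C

C10H14IN2O4+

Heavy atoms from the SMILES: 10 C, 1 I, 2 N, 4 O.
Implicit hydrogens by atom environment:
  4 × C (aromatic): no H
  3 × C: 3 H each → 9
  2 × C (aromatic): 1 H each → 2
  2 × N (charge +1): no H
  2 × O: no H
  1 × C: 2 H
  1 × I: no H
  1 × O: 1 H
  1 × O (charge -1): no H
  Total hydrogens = 14.
Net charge +1.
Molecular formula: C10H14IN2O4+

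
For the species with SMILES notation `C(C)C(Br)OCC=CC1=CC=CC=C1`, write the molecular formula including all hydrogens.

Heavy atoms from the SMILES: 1 Br, 12 C, 1 O.
Implicit hydrogens by atom environment:
  5 × C (aromatic): 1 H each → 5
  3 × C: 1 H each → 3
  2 × C: 2 H each → 4
  1 × Br: no H
  1 × C: 3 H
  1 × C (aromatic): no H
  1 × O: no H
  Total hydrogens = 15.
Molecular formula: C12H15BrO

C12H15BrO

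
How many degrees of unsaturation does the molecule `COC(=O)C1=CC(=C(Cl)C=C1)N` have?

Molecular formula from the SMILES: C8H8ClNO2.
DoU = (2C + 2 + N − H − X)/2 = (2·8 + 2 + 1 − 8 − 1)/2 = 10/2 = 5.
(Structurally: 1 ring(s) + 4 π bond(s) = 5.)

5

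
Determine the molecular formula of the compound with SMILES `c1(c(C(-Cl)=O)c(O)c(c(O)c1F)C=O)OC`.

C9H6ClFO5

Heavy atoms from the SMILES: 9 C, 1 Cl, 1 F, 5 O.
Implicit hydrogens by atom environment:
  6 × C (aromatic): no H
  3 × O: no H
  2 × O: 1 H each → 2
  1 × C: 3 H
  1 × C: 1 H
  1 × C: no H
  1 × Cl: no H
  1 × F: no H
  Total hydrogens = 6.
Molecular formula: C9H6ClFO5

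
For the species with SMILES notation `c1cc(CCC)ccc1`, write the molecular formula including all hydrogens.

C9H12

Heavy atoms from the SMILES: 9 C.
Implicit hydrogens by atom environment:
  5 × C (aromatic): 1 H each → 5
  2 × C: 2 H each → 4
  1 × C: 3 H
  1 × C (aromatic): no H
  Total hydrogens = 12.
Molecular formula: C9H12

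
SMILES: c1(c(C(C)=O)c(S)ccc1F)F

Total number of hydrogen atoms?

Hydrogens are implicit in SMILES; fill each atom to its normal valence:
  4 × C (aromatic): no H
  2 × C (aromatic): 1 H each → 2
  2 × F: no H
  1 × C: 3 H
  1 × C: no H
  1 × O: no H
  1 × S: 1 H
  Total hydrogens = 6.

6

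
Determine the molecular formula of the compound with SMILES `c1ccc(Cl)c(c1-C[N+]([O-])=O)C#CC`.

Heavy atoms from the SMILES: 10 C, 1 Cl, 1 N, 2 O.
Implicit hydrogens by atom environment:
  3 × C (aromatic): 1 H each → 3
  3 × C (aromatic): no H
  2 × C: no H
  1 × C: 3 H
  1 × C: 2 H
  1 × Cl: no H
  1 × N (charge +1): no H
  1 × O: no H
  1 × O (charge -1): no H
  Total hydrogens = 8.
Molecular formula: C10H8ClNO2

C10H8ClNO2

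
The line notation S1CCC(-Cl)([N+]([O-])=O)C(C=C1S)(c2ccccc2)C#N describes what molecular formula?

C13H11ClN2O2S2

Heavy atoms from the SMILES: 13 C, 1 Cl, 2 N, 2 O, 2 S.
Implicit hydrogens by atom environment:
  5 × C (aromatic): 1 H each → 5
  4 × C: no H
  2 × C: 2 H each → 4
  1 × C: 1 H
  1 × C (aromatic): no H
  1 × Cl: no H
  1 × N: no H
  1 × N (charge +1): no H
  1 × O: no H
  1 × O (charge -1): no H
  1 × S: 1 H
  1 × S: no H
  Total hydrogens = 11.
Molecular formula: C13H11ClN2O2S2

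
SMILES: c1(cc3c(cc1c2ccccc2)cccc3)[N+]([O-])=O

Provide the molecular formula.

Heavy atoms from the SMILES: 16 C, 1 N, 2 O.
Implicit hydrogens by atom environment:
  11 × C (aromatic): 1 H each → 11
  5 × C (aromatic): no H
  1 × N (charge +1): no H
  1 × O: no H
  1 × O (charge -1): no H
  Total hydrogens = 11.
Molecular formula: C16H11NO2

C16H11NO2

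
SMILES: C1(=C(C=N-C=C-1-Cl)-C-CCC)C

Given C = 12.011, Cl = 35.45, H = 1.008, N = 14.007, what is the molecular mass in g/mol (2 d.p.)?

183.68

Molecular formula: C10H14ClN.
M = 10×12.011 + 1×35.45 + 14×1.008 + 1×14.007 = 183.68 g/mol.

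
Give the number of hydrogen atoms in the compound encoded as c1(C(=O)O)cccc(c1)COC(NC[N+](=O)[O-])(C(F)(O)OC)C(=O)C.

17

Hydrogens are implicit in SMILES; fill each atom to its normal valence:
  5 × O: no H
  4 × C (aromatic): 1 H each → 4
  4 × C: no H
  2 × C: 3 H each → 6
  2 × C: 2 H each → 4
  2 × C (aromatic): no H
  2 × O: 1 H each → 2
  1 × F: no H
  1 × N: 1 H
  1 × N (charge +1): no H
  1 × O (charge -1): no H
  Total hydrogens = 17.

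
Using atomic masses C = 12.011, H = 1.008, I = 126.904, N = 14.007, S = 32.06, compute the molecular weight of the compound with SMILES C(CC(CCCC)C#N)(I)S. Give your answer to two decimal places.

283.17

Molecular formula: C8H14INS.
M = 8×12.011 + 14×1.008 + 1×126.904 + 1×14.007 + 1×32.06 = 283.17 g/mol.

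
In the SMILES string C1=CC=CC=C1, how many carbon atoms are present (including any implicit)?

6

The symbol for carbon appears 6 times in the SMILES.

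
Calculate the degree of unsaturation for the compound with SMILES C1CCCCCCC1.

Molecular formula from the SMILES: C8H16.
DoU = (2C + 2 + N − H − X)/2 = (2·8 + 2 + 0 − 16 − 0)/2 = 2/2 = 1.
(Structurally: 1 ring(s) + 0 π bond(s) = 1.)

1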